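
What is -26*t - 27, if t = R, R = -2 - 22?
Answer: 597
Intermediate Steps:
R = -24
t = -24
-26*t - 27 = -26*(-24) - 27 = 624 - 27 = 597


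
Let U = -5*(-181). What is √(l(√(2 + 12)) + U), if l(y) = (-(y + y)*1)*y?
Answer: √877 ≈ 29.614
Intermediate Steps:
l(y) = -2*y² (l(y) = (-2*y*1)*y = (-2*y)*y = -2*y²)
U = 905
√(l(√(2 + 12)) + U) = √(-2*(√(2 + 12))² + 905) = √(-2*(√14)² + 905) = √(-2*14 + 905) = √(-28 + 905) = √877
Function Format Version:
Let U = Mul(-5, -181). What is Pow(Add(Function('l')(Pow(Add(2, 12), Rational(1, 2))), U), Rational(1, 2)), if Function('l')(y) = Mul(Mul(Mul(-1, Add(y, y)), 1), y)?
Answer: Pow(877, Rational(1, 2)) ≈ 29.614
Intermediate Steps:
Function('l')(y) = Mul(-2, Pow(y, 2)) (Function('l')(y) = Mul(Mul(Mul(-1, Mul(2, y)), 1), y) = Mul(Mul(Mul(-2, y), 1), y) = Mul(Mul(-2, y), y) = Mul(-2, Pow(y, 2)))
U = 905
Pow(Add(Function('l')(Pow(Add(2, 12), Rational(1, 2))), U), Rational(1, 2)) = Pow(Add(Mul(-2, Pow(Pow(Add(2, 12), Rational(1, 2)), 2)), 905), Rational(1, 2)) = Pow(Add(Mul(-2, Pow(Pow(14, Rational(1, 2)), 2)), 905), Rational(1, 2)) = Pow(Add(Mul(-2, 14), 905), Rational(1, 2)) = Pow(Add(-28, 905), Rational(1, 2)) = Pow(877, Rational(1, 2))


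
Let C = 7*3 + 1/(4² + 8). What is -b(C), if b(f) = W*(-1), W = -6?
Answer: -6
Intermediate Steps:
C = 505/24 (C = 21 + 1/(16 + 8) = 21 + 1/24 = 505/24 ≈ 21.042)
b(f) = 6 (b(f) = -6*(-1) = 6)
-b(C) = -1*6 = -6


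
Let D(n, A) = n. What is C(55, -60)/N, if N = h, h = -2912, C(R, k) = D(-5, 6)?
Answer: 5/2912 ≈ 0.0017170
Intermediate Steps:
C(R, k) = -5
N = -2912
C(55, -60)/N = -5/(-2912) = -5*(-1/2912) = 5/2912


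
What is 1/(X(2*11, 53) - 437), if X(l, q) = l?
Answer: -1/415 ≈ -0.0024096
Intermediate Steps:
1/(X(2*11, 53) - 437) = 1/(2*11 - 437) = 1/(22 - 437) = 1/(-415) = -1/415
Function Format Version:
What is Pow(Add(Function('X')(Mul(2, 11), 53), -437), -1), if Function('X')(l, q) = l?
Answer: Rational(-1, 415) ≈ -0.0024096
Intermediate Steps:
Pow(Add(Function('X')(Mul(2, 11), 53), -437), -1) = Pow(Add(Mul(2, 11), -437), -1) = Pow(Add(22, -437), -1) = Pow(-415, -1) = Rational(-1, 415)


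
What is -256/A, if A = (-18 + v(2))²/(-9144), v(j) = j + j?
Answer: 585216/49 ≈ 11943.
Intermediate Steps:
v(j) = 2*j
A = -49/2286 (A = (-18 + 2*2)²/(-9144) = (-18 + 4)²*(-1/9144) = (-14)²*(-1/9144) = 196*(-1/9144) = -49/2286 ≈ -0.021435)
-256/A = -256/(-49/2286) = -256*(-2286/49) = 585216/49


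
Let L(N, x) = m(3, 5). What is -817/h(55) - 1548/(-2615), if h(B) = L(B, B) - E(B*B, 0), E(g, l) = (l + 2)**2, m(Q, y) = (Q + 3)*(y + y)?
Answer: -2049767/146440 ≈ -13.997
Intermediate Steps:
m(Q, y) = 2*y*(3 + Q) (m(Q, y) = (3 + Q)*(2*y) = 2*y*(3 + Q))
L(N, x) = 60 (L(N, x) = 2*5*(3 + 3) = 2*5*6 = 60)
E(g, l) = (2 + l)**2
h(B) = 56 (h(B) = 60 - (2 + 0)**2 = 60 - 1*2**2 = 60 - 1*4 = 60 - 4 = 56)
-817/h(55) - 1548/(-2615) = -817/56 - 1548/(-2615) = -817*1/56 - 1548*(-1/2615) = -817/56 + 1548/2615 = -2049767/146440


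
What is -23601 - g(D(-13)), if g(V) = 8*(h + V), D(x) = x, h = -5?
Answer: -23457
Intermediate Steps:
g(V) = -40 + 8*V (g(V) = 8*(-5 + V) = -40 + 8*V)
-23601 - g(D(-13)) = -23601 - (-40 + 8*(-13)) = -23601 - (-40 - 104) = -23601 - 1*(-144) = -23601 + 144 = -23457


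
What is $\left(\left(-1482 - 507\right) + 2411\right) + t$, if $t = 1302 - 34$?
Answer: $1690$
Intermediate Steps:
$t = 1268$ ($t = 1302 - 34 = 1268$)
$\left(\left(-1482 - 507\right) + 2411\right) + t = \left(\left(-1482 - 507\right) + 2411\right) + 1268 = \left(-1989 + 2411\right) + 1268 = 422 + 1268 = 1690$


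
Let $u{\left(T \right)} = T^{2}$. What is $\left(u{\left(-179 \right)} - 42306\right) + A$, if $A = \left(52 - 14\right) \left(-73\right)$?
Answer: $-13039$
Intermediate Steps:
$A = -2774$ ($A = \left(52 - 14\right) \left(-73\right) = 38 \left(-73\right) = -2774$)
$\left(u{\left(-179 \right)} - 42306\right) + A = \left(\left(-179\right)^{2} - 42306\right) - 2774 = \left(32041 - 42306\right) - 2774 = -10265 - 2774 = -13039$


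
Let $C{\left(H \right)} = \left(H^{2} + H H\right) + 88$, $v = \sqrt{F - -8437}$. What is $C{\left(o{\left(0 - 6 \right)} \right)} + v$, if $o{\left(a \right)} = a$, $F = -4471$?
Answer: $160 + \sqrt{3966} \approx 222.98$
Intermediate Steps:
$v = \sqrt{3966}$ ($v = \sqrt{-4471 - -8437} = \sqrt{-4471 + 8437} = \sqrt{3966} \approx 62.976$)
$C{\left(H \right)} = 88 + 2 H^{2}$ ($C{\left(H \right)} = \left(H^{2} + H^{2}\right) + 88 = 2 H^{2} + 88 = 88 + 2 H^{2}$)
$C{\left(o{\left(0 - 6 \right)} \right)} + v = \left(88 + 2 \left(0 - 6\right)^{2}\right) + \sqrt{3966} = \left(88 + 2 \left(-6\right)^{2}\right) + \sqrt{3966} = \left(88 + 2 \cdot 36\right) + \sqrt{3966} = \left(88 + 72\right) + \sqrt{3966} = 160 + \sqrt{3966}$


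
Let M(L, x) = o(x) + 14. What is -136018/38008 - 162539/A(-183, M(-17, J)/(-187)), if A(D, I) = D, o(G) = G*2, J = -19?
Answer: 3076445509/3477732 ≈ 884.61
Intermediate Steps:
o(G) = 2*G
M(L, x) = 14 + 2*x (M(L, x) = 2*x + 14 = 14 + 2*x)
-136018/38008 - 162539/A(-183, M(-17, J)/(-187)) = -136018/38008 - 162539/(-183) = -136018*1/38008 - 162539*(-1/183) = -68009/19004 + 162539/183 = 3076445509/3477732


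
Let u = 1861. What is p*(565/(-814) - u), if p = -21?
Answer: 31823799/814 ≈ 39096.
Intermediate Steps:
p*(565/(-814) - u) = -21*(565/(-814) - 1*1861) = -21*(565*(-1/814) - 1861) = -21*(-565/814 - 1861) = -21*(-1515419/814) = 31823799/814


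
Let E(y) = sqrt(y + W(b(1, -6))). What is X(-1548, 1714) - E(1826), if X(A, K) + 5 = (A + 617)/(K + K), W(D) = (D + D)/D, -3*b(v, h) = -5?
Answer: -18071/3428 - 2*sqrt(457) ≈ -48.027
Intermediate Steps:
b(v, h) = 5/3 (b(v, h) = -1/3*(-5) = 5/3)
W(D) = 2 (W(D) = (2*D)/D = 2)
E(y) = sqrt(2 + y) (E(y) = sqrt(y + 2) = sqrt(2 + y))
X(A, K) = -5 + (617 + A)/(2*K) (X(A, K) = -5 + (A + 617)/(K + K) = -5 + (617 + A)/((2*K)) = -5 + (617 + A)*(1/(2*K)) = -5 + (617 + A)/(2*K))
X(-1548, 1714) - E(1826) = (1/2)*(617 - 1548 - 10*1714)/1714 - sqrt(2 + 1826) = (1/2)*(1/1714)*(617 - 1548 - 17140) - sqrt(1828) = (1/2)*(1/1714)*(-18071) - 2*sqrt(457) = -18071/3428 - 2*sqrt(457)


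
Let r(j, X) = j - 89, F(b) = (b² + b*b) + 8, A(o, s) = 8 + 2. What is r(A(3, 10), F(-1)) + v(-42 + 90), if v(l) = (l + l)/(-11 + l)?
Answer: -2827/37 ≈ -76.405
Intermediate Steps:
A(o, s) = 10
F(b) = 8 + 2*b² (F(b) = (b² + b²) + 8 = 2*b² + 8 = 8 + 2*b²)
r(j, X) = -89 + j
v(l) = 2*l/(-11 + l) (v(l) = (2*l)/(-11 + l) = 2*l/(-11 + l))
r(A(3, 10), F(-1)) + v(-42 + 90) = (-89 + 10) + 2*(-42 + 90)/(-11 + (-42 + 90)) = -79 + 2*48/(-11 + 48) = -79 + 2*48/37 = -79 + 2*48*(1/37) = -79 + 96/37 = -2827/37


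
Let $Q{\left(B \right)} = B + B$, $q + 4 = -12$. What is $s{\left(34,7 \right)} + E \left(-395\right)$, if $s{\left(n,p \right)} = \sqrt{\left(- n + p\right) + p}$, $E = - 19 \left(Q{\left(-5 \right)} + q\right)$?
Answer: $-195130 + 2 i \sqrt{5} \approx -1.9513 \cdot 10^{5} + 4.4721 i$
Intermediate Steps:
$q = -16$ ($q = -4 - 12 = -16$)
$Q{\left(B \right)} = 2 B$
$E = 494$ ($E = - 19 \left(2 \left(-5\right) - 16\right) = - 19 \left(-10 - 16\right) = \left(-19\right) \left(-26\right) = 494$)
$s{\left(n,p \right)} = \sqrt{- n + 2 p}$ ($s{\left(n,p \right)} = \sqrt{\left(p - n\right) + p} = \sqrt{- n + 2 p}$)
$s{\left(34,7 \right)} + E \left(-395\right) = \sqrt{\left(-1\right) 34 + 2 \cdot 7} + 494 \left(-395\right) = \sqrt{-34 + 14} - 195130 = \sqrt{-20} - 195130 = 2 i \sqrt{5} - 195130 = -195130 + 2 i \sqrt{5}$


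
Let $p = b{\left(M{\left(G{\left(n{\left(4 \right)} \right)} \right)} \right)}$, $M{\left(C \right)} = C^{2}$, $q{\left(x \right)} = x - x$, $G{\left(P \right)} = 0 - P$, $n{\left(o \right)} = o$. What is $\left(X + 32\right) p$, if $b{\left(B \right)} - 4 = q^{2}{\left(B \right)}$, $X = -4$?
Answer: $112$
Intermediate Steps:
$G{\left(P \right)} = - P$
$q{\left(x \right)} = 0$
$b{\left(B \right)} = 4$ ($b{\left(B \right)} = 4 + 0^{2} = 4 + 0 = 4$)
$p = 4$
$\left(X + 32\right) p = \left(-4 + 32\right) 4 = 28 \cdot 4 = 112$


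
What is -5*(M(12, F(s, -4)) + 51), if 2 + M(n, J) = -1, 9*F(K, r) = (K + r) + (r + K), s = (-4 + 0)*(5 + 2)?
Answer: -240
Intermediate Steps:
s = -28 (s = -4*7 = -28)
F(K, r) = 2*K/9 + 2*r/9 (F(K, r) = ((K + r) + (r + K))/9 = ((K + r) + (K + r))/9 = (2*K + 2*r)/9 = 2*K/9 + 2*r/9)
M(n, J) = -3 (M(n, J) = -2 - 1 = -3)
-5*(M(12, F(s, -4)) + 51) = -5*(-3 + 51) = -5*48 = -240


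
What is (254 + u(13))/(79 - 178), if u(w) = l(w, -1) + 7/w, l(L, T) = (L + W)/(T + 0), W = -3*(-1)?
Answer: -3101/1287 ≈ -2.4095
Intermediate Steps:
W = 3
l(L, T) = (3 + L)/T (l(L, T) = (L + 3)/(T + 0) = (3 + L)/T)
u(w) = -3 - w + 7/w (u(w) = (3 + w)/(-1) + 7/w = -(3 + w) + 7/w = (-3 - w) + 7/w = -3 - w + 7/w)
(254 + u(13))/(79 - 178) = (254 + (-3 - 1*13 + 7/13))/(79 - 178) = (254 + (-3 - 13 + 7*(1/13)))/(-99) = (254 + (-3 - 13 + 7/13))*(-1/99) = (254 - 201/13)*(-1/99) = (3101/13)*(-1/99) = -3101/1287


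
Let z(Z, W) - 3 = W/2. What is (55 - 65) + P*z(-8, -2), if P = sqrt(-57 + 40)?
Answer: -10 + 2*I*sqrt(17) ≈ -10.0 + 8.2462*I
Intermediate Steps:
P = I*sqrt(17) (P = sqrt(-17) = I*sqrt(17) ≈ 4.1231*I)
z(Z, W) = 3 + W/2
(55 - 65) + P*z(-8, -2) = (55 - 65) + (I*sqrt(17))*(3 + (1/2)*(-2)) = -10 + (I*sqrt(17))*(3 - 1) = -10 + (I*sqrt(17))*2 = -10 + 2*I*sqrt(17)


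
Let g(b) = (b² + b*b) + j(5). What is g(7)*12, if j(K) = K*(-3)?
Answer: 996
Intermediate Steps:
j(K) = -3*K
g(b) = -15 + 2*b² (g(b) = (b² + b*b) - 3*5 = (b² + b²) - 15 = 2*b² - 15 = -15 + 2*b²)
g(7)*12 = (-15 + 2*7²)*12 = (-15 + 2*49)*12 = (-15 + 98)*12 = 83*12 = 996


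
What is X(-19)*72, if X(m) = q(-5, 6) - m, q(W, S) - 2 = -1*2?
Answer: 1368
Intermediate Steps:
q(W, S) = 0 (q(W, S) = 2 - 1*2 = 2 - 2 = 0)
X(m) = -m (X(m) = 0 - m = -m)
X(-19)*72 = -1*(-19)*72 = 19*72 = 1368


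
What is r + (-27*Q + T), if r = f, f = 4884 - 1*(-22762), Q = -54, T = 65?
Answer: 29169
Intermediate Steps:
f = 27646 (f = 4884 + 22762 = 27646)
r = 27646
r + (-27*Q + T) = 27646 + (-27*(-54) + 65) = 27646 + (1458 + 65) = 27646 + 1523 = 29169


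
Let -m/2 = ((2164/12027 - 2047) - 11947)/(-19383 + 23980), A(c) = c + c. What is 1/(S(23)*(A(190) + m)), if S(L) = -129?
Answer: -18429373/917881980424 ≈ -2.0078e-5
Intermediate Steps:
A(c) = 2*c
m = 336607348/55288119 (m = -2*((2164/12027 - 2047) - 11947)/(-19383 + 23980) = -2*((2164*(1/12027) - 2047) - 11947)/4597 = -2*((2164/12027 - 2047) - 11947)/4597 = -2*(-24617105/12027 - 11947)/4597 = -(-336607348)/(12027*4597) = -2*(-168303674/55288119) = 336607348/55288119 ≈ 6.0882)
1/(S(23)*(A(190) + m)) = 1/((-129)*(2*190 + 336607348/55288119)) = -1/(129*(380 + 336607348/55288119)) = -1/(129*21346092568/55288119) = -1/129*55288119/21346092568 = -18429373/917881980424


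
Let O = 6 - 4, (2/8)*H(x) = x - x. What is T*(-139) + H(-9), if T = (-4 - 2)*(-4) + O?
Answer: -3614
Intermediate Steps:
H(x) = 0 (H(x) = 4*(x - x) = 4*0 = 0)
O = 2
T = 26 (T = (-4 - 2)*(-4) + 2 = -6*(-4) + 2 = 24 + 2 = 26)
T*(-139) + H(-9) = 26*(-139) + 0 = -3614 + 0 = -3614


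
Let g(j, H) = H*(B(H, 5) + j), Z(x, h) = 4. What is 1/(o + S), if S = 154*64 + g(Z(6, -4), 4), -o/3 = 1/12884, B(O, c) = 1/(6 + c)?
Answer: 141724/1399150831 ≈ 0.00010129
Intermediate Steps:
o = -3/12884 ≈ -0.00023285
g(j, H) = H*(1/11 + j) (g(j, H) = H*(1/(6 + 5) + j) = H*(1/11 + j))
S = 108596/11 (S = 154*64 + 4*(1/11 + 4) = 9856 + 4*(45/11) = 9856 + 180/11 = 108596/11 ≈ 9872.4)
1/(o + S) = 1/(-3/12884 + 108596/11) = 1/(1399150831/141724) = 141724/1399150831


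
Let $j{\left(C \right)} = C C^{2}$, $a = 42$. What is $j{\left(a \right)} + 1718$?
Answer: $75806$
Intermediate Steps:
$j{\left(C \right)} = C^{3}$
$j{\left(a \right)} + 1718 = 42^{3} + 1718 = 74088 + 1718 = 75806$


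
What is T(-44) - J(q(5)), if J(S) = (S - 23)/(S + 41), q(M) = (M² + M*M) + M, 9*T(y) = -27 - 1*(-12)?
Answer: -2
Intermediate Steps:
T(y) = -5/3 (T(y) = (-27 - 1*(-12))/9 = (-27 + 12)/9 = (⅑)*(-15) = -5/3)
q(M) = M + 2*M² (q(M) = (M² + M²) + M = 2*M² + M = M + 2*M²)
J(S) = (-23 + S)/(41 + S)
T(-44) - J(q(5)) = -5/3 - (-23 + 5*(1 + 2*5))/(41 + 5*(1 + 2*5)) = -5/3 - (-23 + 5*(1 + 10))/(41 + 5*(1 + 10)) = -5/3 - (-23 + 5*11)/(41 + 5*11) = -5/3 - (-23 + 55)/(41 + 55) = -5/3 - 32/96 = -5/3 - 1*⅓ = -5/3 - ⅓ = -2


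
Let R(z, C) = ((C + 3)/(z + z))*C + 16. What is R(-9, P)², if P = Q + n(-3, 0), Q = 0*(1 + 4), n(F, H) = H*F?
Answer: 256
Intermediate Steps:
n(F, H) = F*H
Q = 0 (Q = 0*5 = 0)
P = 0 (P = 0 - 3*0 = 0 + 0 = 0)
R(z, C) = 16 + C*(3 + C)/(2*z) (R(z, C) = ((3 + C)/((2*z)))*C + 16 = ((3 + C)*(1/(2*z)))*C + 16 = ((3 + C)/(2*z))*C + 16 = C*(3 + C)/(2*z) + 16 = 16 + C*(3 + C)/(2*z))
R(-9, P)² = ((½)*(0² + 3*0 + 32*(-9))/(-9))² = ((½)*(-⅑)*(0 + 0 - 288))² = ((½)*(-⅑)*(-288))² = 16² = 256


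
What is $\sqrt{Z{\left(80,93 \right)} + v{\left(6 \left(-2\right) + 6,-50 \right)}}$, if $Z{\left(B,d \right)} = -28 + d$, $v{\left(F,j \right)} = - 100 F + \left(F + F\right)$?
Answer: $\sqrt{653} \approx 25.554$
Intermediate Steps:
$v{\left(F,j \right)} = - 98 F$ ($v{\left(F,j \right)} = - 100 F + 2 F = - 98 F$)
$\sqrt{Z{\left(80,93 \right)} + v{\left(6 \left(-2\right) + 6,-50 \right)}} = \sqrt{\left(-28 + 93\right) - 98 \left(6 \left(-2\right) + 6\right)} = \sqrt{65 - 98 \left(-12 + 6\right)} = \sqrt{65 - -588} = \sqrt{65 + 588} = \sqrt{653}$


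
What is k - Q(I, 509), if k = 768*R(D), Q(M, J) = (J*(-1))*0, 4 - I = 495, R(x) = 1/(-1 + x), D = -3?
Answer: -192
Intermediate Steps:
I = -491 (I = 4 - 1*495 = 4 - 495 = -491)
Q(M, J) = 0 (Q(M, J) = -J*0 = 0)
k = -192 (k = 768/(-1 - 3) = 768/(-4) = 768*(-1/4) = -192)
k - Q(I, 509) = -192 - 1*0 = -192 + 0 = -192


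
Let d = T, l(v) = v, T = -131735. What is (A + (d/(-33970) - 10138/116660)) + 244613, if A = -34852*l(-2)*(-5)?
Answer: -10294055088604/99073505 ≈ -1.0390e+5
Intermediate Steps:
d = -131735
A = -348520 (A = -(-69704)*(-5) = -34852*10 = -348520)
(A + (d/(-33970) - 10138/116660)) + 244613 = (-348520 + (-131735/(-33970) - 10138/116660)) + 244613 = (-348520 + (-131735*(-1/33970) - 10138*1/116660)) + 244613 = (-348520 + (26347/6794 - 5069/58330)) + 244613 = (-348520 + 375595431/99073505) + 244613 = -34528722367169/99073505 + 244613 = -10294055088604/99073505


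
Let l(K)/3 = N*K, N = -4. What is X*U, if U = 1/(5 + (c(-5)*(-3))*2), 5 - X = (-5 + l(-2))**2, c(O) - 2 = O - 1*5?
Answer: -356/53 ≈ -6.7170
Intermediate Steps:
l(K) = -12*K (l(K) = 3*(-4*K) = -12*K)
c(O) = -3 + O (c(O) = 2 + (O - 1*5) = 2 + (O - 5) = 2 + (-5 + O) = -3 + O)
X = -356 (X = 5 - (-5 - 12*(-2))**2 = 5 - (-5 + 24)**2 = 5 - 1*19**2 = 5 - 1*361 = 5 - 361 = -356)
U = 1/53 (U = 1/(5 + ((-3 - 5)*(-3))*2) = 1/(5 - 8*(-3)*2) = 1/(5 + 24*2) = 1/(5 + 48) = 1/53 ≈ 0.018868)
X*U = -356*1/53 = -356/53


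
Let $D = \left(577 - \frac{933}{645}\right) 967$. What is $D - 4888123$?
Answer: $- \frac{931285997}{215} \approx -4.3316 \cdot 10^{6}$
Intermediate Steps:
$D = \frac{119660448}{215}$ ($D = \left(577 - \frac{311}{215}\right) 967 = \frac{123744}{215} \cdot 967 = \frac{119660448}{215} \approx 5.5656 \cdot 10^{5}$)
$D - 4888123 = \frac{119660448}{215} - 4888123 = - \frac{931285997}{215}$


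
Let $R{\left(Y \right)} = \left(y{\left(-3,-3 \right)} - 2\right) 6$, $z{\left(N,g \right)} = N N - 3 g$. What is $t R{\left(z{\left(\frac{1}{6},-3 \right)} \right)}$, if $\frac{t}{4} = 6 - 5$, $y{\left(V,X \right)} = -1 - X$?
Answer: $0$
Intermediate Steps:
$z{\left(N,g \right)} = N^{2} - 3 g$
$R{\left(Y \right)} = 0$ ($R{\left(Y \right)} = \left(\left(-1 - -3\right) - 2\right) 6 = \left(\left(-1 + 3\right) - 2\right) 6 = \left(2 - 2\right) 6 = 0 \cdot 6 = 0$)
$t = 4$ ($t = 4 \left(6 - 5\right) = 4 \cdot 1 = 4$)
$t R{\left(z{\left(\frac{1}{6},-3 \right)} \right)} = 4 \cdot 0 = 0$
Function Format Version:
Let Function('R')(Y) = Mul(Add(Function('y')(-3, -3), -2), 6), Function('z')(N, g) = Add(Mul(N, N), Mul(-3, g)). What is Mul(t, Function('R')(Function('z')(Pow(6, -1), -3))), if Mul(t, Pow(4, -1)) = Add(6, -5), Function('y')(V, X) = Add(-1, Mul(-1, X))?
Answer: 0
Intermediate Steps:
Function('z')(N, g) = Add(Pow(N, 2), Mul(-3, g))
Function('R')(Y) = 0 (Function('R')(Y) = Mul(Add(Add(-1, Mul(-1, -3)), -2), 6) = Mul(Add(Add(-1, 3), -2), 6) = Mul(Add(2, -2), 6) = Mul(0, 6) = 0)
t = 4 (t = Mul(4, Add(6, -5)) = Mul(4, 1) = 4)
Mul(t, Function('R')(Function('z')(Pow(6, -1), -3))) = Mul(4, 0) = 0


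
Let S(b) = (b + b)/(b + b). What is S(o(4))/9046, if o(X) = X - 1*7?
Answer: 1/9046 ≈ 0.00011055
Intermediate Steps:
o(X) = -7 + X (o(X) = X - 7 = -7 + X)
S(b) = 1 (S(b) = (2*b)/((2*b)) = (2*b)*(1/(2*b)) = 1)
S(o(4))/9046 = 1/9046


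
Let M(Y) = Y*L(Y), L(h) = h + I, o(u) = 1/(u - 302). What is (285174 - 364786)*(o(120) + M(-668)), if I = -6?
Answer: -250907086826/7 ≈ -3.5844e+10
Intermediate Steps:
o(u) = 1/(-302 + u)
L(h) = -6 + h (L(h) = h - 6 = -6 + h)
M(Y) = Y*(-6 + Y)
(285174 - 364786)*(o(120) + M(-668)) = (285174 - 364786)*(1/(-302 + 120) - 668*(-6 - 668)) = -79612*(1/(-182) - 668*(-674)) = -79612*(-1/182 + 450232) = -79612*81942223/182 = -250907086826/7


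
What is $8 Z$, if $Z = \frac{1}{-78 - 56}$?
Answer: $- \frac{4}{67} \approx -0.059702$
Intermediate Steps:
$Z = - \frac{1}{134}$ ($Z = \frac{1}{-134} = - \frac{1}{134} \approx -0.0074627$)
$8 Z = 8 \left(- \frac{1}{134}\right) = - \frac{4}{67}$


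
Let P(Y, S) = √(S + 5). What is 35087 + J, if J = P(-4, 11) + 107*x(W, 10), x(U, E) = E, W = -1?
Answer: 36161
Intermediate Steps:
P(Y, S) = √(5 + S)
J = 1074 (J = √(5 + 11) + 107*10 = √16 + 1070 = 4 + 1070 = 1074)
35087 + J = 35087 + 1074 = 36161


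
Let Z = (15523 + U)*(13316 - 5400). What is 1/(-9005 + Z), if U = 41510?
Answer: 1/451464223 ≈ 2.2150e-9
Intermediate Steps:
Z = 451473228 (Z = (15523 + 41510)*(13316 - 5400) = 57033*7916 = 451473228)
1/(-9005 + Z) = 1/(-9005 + 451473228) = 1/451464223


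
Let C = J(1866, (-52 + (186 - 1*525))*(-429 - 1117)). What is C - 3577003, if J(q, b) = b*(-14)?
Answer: -12039807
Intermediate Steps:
J(q, b) = -14*b
C = -8462804 (C = -14*(-52 + (186 - 1*525))*(-429 - 1117) = -14*(-52 + (186 - 525))*(-1546) = -14*(-52 - 339)*(-1546) = -(-5474)*(-1546) = -14*604486 = -8462804)
C - 3577003 = -8462804 - 3577003 = -12039807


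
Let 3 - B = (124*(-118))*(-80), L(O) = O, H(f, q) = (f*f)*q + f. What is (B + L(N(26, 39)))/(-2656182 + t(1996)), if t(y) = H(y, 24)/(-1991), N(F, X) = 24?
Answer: 312949/722986 ≈ 0.43286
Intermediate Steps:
H(f, q) = f + q*f² (H(f, q) = f²*q + f = q*f² + f = f + q*f²)
B = -1170557 (B = 3 - 124*(-118)*(-80) = 3 - (-14632)*(-80) = 3 - 1*1170560 = 3 - 1170560 = -1170557)
t(y) = -y*(1 + 24*y)/1991 (t(y) = (y*(1 + y*24))/(-1991) = (y*(1 + 24*y))*(-1/1991) = -y*(1 + 24*y)/1991)
(B + L(N(26, 39)))/(-2656182 + t(1996)) = (-1170557 + 24)/(-2656182 - 1/1991*1996*(1 + 24*1996)) = -1170533/(-2656182 - 1/1991*1996*(1 + 47904)) = -1170533/(-2656182 - 1/1991*1996*47905) = -1170533/(-2656182 - 8692580/181) = -1170533/(-489461522/181) = -1170533*(-181/489461522) = 312949/722986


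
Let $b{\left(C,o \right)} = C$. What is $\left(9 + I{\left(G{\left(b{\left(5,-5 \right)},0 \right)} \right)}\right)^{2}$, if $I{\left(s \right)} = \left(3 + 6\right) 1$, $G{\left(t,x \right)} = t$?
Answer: $324$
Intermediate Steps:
$I{\left(s \right)} = 9$ ($I{\left(s \right)} = 9 \cdot 1 = 9$)
$\left(9 + I{\left(G{\left(b{\left(5,-5 \right)},0 \right)} \right)}\right)^{2} = \left(9 + 9\right)^{2} = 18^{2} = 324$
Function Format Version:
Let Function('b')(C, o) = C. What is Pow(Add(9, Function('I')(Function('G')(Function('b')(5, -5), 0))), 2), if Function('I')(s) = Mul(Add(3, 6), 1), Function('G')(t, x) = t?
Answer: 324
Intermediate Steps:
Function('I')(s) = 9 (Function('I')(s) = Mul(9, 1) = 9)
Pow(Add(9, Function('I')(Function('G')(Function('b')(5, -5), 0))), 2) = Pow(Add(9, 9), 2) = Pow(18, 2) = 324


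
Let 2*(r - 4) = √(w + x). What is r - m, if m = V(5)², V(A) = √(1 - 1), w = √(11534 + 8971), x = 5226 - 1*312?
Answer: 4 + √(4914 + √20505)/2 ≈ 39.557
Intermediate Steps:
x = 4914 (x = 5226 - 312 = 4914)
w = √20505 ≈ 143.20
V(A) = 0 (V(A) = √0 = 0)
m = 0 (m = 0² = 0)
r = 4 + √(4914 + √20505)/2 (r = 4 + √(√20505 + 4914)/2 = 4 + √(4914 + √20505)/2 ≈ 39.557)
r - m = (4 + √(4914 + √20505)/2) - 1*0 = (4 + √(4914 + √20505)/2) + 0 = 4 + √(4914 + √20505)/2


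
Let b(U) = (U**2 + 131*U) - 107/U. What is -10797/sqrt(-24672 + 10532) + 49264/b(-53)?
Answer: -2610992/218995 + 10797*I*sqrt(3535)/7070 ≈ -11.923 + 90.798*I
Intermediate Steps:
b(U) = U**2 - 107/U + 131*U
-10797/sqrt(-24672 + 10532) + 49264/b(-53) = -10797/sqrt(-24672 + 10532) + 49264/(((-107 + (-53)**2*(131 - 53))/(-53))) = -10797*(-I*sqrt(3535)/7070) + 49264/((-(-107 + 2809*78)/53)) = -10797*(-I*sqrt(3535)/7070) + 49264/((-(-107 + 219102)/53)) = -(-10797)*I*sqrt(3535)/7070 + 49264/((-1/53*218995)) = 10797*I*sqrt(3535)/7070 + 49264/(-218995/53) = 10797*I*sqrt(3535)/7070 + 49264*(-53/218995) = 10797*I*sqrt(3535)/7070 - 2610992/218995 = -2610992/218995 + 10797*I*sqrt(3535)/7070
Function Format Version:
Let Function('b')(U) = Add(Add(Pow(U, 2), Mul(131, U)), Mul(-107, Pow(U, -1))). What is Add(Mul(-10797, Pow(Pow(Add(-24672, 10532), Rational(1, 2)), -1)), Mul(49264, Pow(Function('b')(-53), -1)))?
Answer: Add(Rational(-2610992, 218995), Mul(Rational(10797, 7070), I, Pow(3535, Rational(1, 2)))) ≈ Add(-11.923, Mul(90.798, I))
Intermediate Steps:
Function('b')(U) = Add(Pow(U, 2), Mul(-107, Pow(U, -1)), Mul(131, U))
Add(Mul(-10797, Pow(Pow(Add(-24672, 10532), Rational(1, 2)), -1)), Mul(49264, Pow(Function('b')(-53), -1))) = Add(Mul(-10797, Pow(Pow(Add(-24672, 10532), Rational(1, 2)), -1)), Mul(49264, Pow(Mul(Pow(-53, -1), Add(-107, Mul(Pow(-53, 2), Add(131, -53)))), -1))) = Add(Mul(-10797, Pow(Pow(-14140, Rational(1, 2)), -1)), Mul(49264, Pow(Mul(Rational(-1, 53), Add(-107, Mul(2809, 78))), -1))) = Add(Mul(-10797, Pow(Mul(2, I, Pow(3535, Rational(1, 2))), -1)), Mul(49264, Pow(Mul(Rational(-1, 53), Add(-107, 219102)), -1))) = Add(Mul(-10797, Mul(Rational(-1, 7070), I, Pow(3535, Rational(1, 2)))), Mul(49264, Pow(Mul(Rational(-1, 53), 218995), -1))) = Add(Mul(Rational(10797, 7070), I, Pow(3535, Rational(1, 2))), Mul(49264, Pow(Rational(-218995, 53), -1))) = Add(Mul(Rational(10797, 7070), I, Pow(3535, Rational(1, 2))), Mul(49264, Rational(-53, 218995))) = Add(Mul(Rational(10797, 7070), I, Pow(3535, Rational(1, 2))), Rational(-2610992, 218995)) = Add(Rational(-2610992, 218995), Mul(Rational(10797, 7070), I, Pow(3535, Rational(1, 2))))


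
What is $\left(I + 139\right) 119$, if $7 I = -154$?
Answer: $13923$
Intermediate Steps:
$I = -22$ ($I = \frac{1}{7} \left(-154\right) = -22$)
$\left(I + 139\right) 119 = \left(-22 + 139\right) 119 = 117 \cdot 119 = 13923$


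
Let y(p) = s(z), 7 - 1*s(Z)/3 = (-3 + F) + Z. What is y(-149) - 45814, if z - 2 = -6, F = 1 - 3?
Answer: -45766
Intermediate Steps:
F = -2
z = -4 (z = 2 - 6 = -4)
s(Z) = 36 - 3*Z (s(Z) = 21 - 3*((-3 - 2) + Z) = 21 - 3*(-5 + Z) = 21 + (15 - 3*Z) = 36 - 3*Z)
y(p) = 48 (y(p) = 36 - 3*(-4) = 36 + 12 = 48)
y(-149) - 45814 = 48 - 45814 = -45766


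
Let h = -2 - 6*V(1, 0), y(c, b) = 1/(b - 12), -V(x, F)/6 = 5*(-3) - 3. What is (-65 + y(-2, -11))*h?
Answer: 972400/23 ≈ 42278.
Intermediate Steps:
V(x, F) = 108 (V(x, F) = -6*(5*(-3) - 3) = -6*(-15 - 3) = -6*(-18) = 108)
y(c, b) = 1/(-12 + b)
h = -650 (h = -2 - 6*108 = -2 - 648 = -650)
(-65 + y(-2, -11))*h = (-65 + 1/(-12 - 11))*(-650) = (-65 + 1/(-23))*(-650) = (-65 - 1/23)*(-650) = -1496/23*(-650) = 972400/23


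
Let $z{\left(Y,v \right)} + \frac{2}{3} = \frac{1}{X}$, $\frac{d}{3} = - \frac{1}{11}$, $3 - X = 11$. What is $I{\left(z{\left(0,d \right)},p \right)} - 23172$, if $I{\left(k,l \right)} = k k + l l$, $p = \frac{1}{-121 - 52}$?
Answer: $- \frac{399453712943}{17239104} \approx -23171.0$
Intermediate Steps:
$X = -8$ ($X = 3 - 11 = -8$)
$d = - \frac{3}{11}$ ($d = 3 \left(- \frac{1}{11}\right) = - \frac{3}{11} \approx -0.27273$)
$z{\left(Y,v \right)} = - \frac{19}{24}$ ($z{\left(Y,v \right)} = - \frac{2}{3} + \frac{1}{-8} = - \frac{2}{3} - \frac{1}{8} = - \frac{19}{24}$)
$p = - \frac{1}{173}$ ($p = \frac{1}{-173} = - \frac{1}{173} \approx -0.0057803$)
$I{\left(k,l \right)} = k^{2} + l^{2}$
$I{\left(z{\left(0,d \right)},p \right)} - 23172 = \left(\left(- \frac{19}{24}\right)^{2} + \left(- \frac{1}{173}\right)^{2}\right) - 23172 = \left(\frac{361}{576} + \frac{1}{29929}\right) - 23172 = \frac{10804945}{17239104} - 23172 = - \frac{399453712943}{17239104}$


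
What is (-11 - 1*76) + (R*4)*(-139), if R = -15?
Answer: 8253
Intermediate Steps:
(-11 - 1*76) + (R*4)*(-139) = (-11 - 1*76) - 15*4*(-139) = (-11 - 76) - 60*(-139) = -87 + 8340 = 8253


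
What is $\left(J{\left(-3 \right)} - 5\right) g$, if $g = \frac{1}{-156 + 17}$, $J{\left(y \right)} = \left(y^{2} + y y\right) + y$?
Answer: $- \frac{10}{139} \approx -0.071942$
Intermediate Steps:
$J{\left(y \right)} = y + 2 y^{2}$ ($J{\left(y \right)} = \left(y^{2} + y^{2}\right) + y = 2 y^{2} + y = y + 2 y^{2}$)
$g = - \frac{1}{139}$ ($g = \frac{1}{-139} = - \frac{1}{139} \approx -0.0071942$)
$\left(J{\left(-3 \right)} - 5\right) g = \left(- 3 \left(1 + 2 \left(-3\right)\right) - 5\right) \left(- \frac{1}{139}\right) = \left(- 3 \left(1 - 6\right) - 5\right) \left(- \frac{1}{139}\right) = \left(\left(-3\right) \left(-5\right) - 5\right) \left(- \frac{1}{139}\right) = \left(15 - 5\right) \left(- \frac{1}{139}\right) = 10 \left(- \frac{1}{139}\right) = - \frac{10}{139}$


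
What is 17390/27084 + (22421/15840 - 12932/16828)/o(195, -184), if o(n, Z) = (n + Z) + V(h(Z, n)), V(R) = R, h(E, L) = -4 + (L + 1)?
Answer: 532464608447/825189251040 ≈ 0.64526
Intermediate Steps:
h(E, L) = -3 + L (h(E, L) = -4 + (1 + L) = -3 + L)
o(n, Z) = -3 + Z + 2*n (o(n, Z) = (n + Z) + (-3 + n) = (Z + n) + (-3 + n) = -3 + Z + 2*n)
17390/27084 + (22421/15840 - 12932/16828)/o(195, -184) = 17390/27084 + (22421/15840 - 12932/16828)/(-3 - 184 + 2*195) = 17390*(1/27084) + (22421*(1/15840) - 12932*1/16828)/(-3 - 184 + 390) = 235/366 + (22421/15840 - 3233/4207)/203 = 235/366 + (43114427/66638880)*(1/203) = 235/366 + 43114427/13527692640 = 532464608447/825189251040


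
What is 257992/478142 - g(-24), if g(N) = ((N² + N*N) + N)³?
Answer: -2883415545284/2009 ≈ -1.4352e+9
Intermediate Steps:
g(N) = (N + 2*N²)³ (g(N) = ((N² + N²) + N)³ = (2*N² + N)³ = (N + 2*N²)³)
257992/478142 - g(-24) = 257992/478142 - (-24)³*(1 + 2*(-24))³ = 257992*(1/478142) - (-13824)*(1 - 48)³ = 1084/2009 - (-13824)*(-47)³ = 1084/2009 - (-13824)*(-103823) = 1084/2009 - 1*1435249152 = 1084/2009 - 1435249152 = -2883415545284/2009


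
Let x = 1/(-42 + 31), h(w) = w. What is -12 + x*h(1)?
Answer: -133/11 ≈ -12.091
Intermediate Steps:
x = -1/11 (x = 1/(-11) = -1/11 ≈ -0.090909)
-12 + x*h(1) = -12 - 1/11*1 = -12 - 1/11 = -133/11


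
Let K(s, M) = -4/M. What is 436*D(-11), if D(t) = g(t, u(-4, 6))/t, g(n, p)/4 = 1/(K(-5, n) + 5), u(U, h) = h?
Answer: -1744/59 ≈ -29.559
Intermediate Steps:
g(n, p) = 4/(5 - 4/n) (g(n, p) = 4/(-4/n + 5) = 4/(5 - 4/n))
D(t) = 4/(-4 + 5*t) (D(t) = (4*t/(-4 + 5*t))/t = 4/(-4 + 5*t))
436*D(-11) = 436*(4/(-4 + 5*(-11))) = 436*(4/(-4 - 55)) = 436*(4/(-59)) = 436*(4*(-1/59)) = 436*(-4/59) = -1744/59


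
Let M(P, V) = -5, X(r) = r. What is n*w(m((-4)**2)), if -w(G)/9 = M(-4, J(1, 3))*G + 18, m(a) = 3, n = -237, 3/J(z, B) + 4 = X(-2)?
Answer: 6399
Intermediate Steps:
J(z, B) = -1/2 (J(z, B) = 3/(-4 - 2) = 3/(-6) = 3*(-1/6) = -1/2)
w(G) = -162 + 45*G (w(G) = -9*(-5*G + 18) = -9*(18 - 5*G) = -162 + 45*G)
n*w(m((-4)**2)) = -237*(-162 + 45*3) = -237*(-162 + 135) = -237*(-27) = 6399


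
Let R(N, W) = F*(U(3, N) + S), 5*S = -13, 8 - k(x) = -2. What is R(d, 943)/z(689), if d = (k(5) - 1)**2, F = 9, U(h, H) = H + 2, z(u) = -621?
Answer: -134/115 ≈ -1.1652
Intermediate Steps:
k(x) = 10 (k(x) = 8 - 1*(-2) = 8 + 2 = 10)
U(h, H) = 2 + H
S = -13/5 (S = (1/5)*(-13) = -13/5 ≈ -2.6000)
d = 81 (d = (10 - 1)**2 = 9**2 = 81)
R(N, W) = -27/5 + 9*N (R(N, W) = 9*((2 + N) - 13/5) = 9*(-3/5 + N) = -27/5 + 9*N)
R(d, 943)/z(689) = (-27/5 + 9*81)/(-621) = (-27/5 + 729)*(-1/621) = (3618/5)*(-1/621) = -134/115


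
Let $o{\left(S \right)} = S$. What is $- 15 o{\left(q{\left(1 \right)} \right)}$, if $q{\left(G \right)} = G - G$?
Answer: $0$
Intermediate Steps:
$q{\left(G \right)} = 0$
$- 15 o{\left(q{\left(1 \right)} \right)} = \left(-15\right) 0 = 0$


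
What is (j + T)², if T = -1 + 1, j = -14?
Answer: 196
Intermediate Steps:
T = 0
(j + T)² = (-14 + 0)² = (-14)² = 196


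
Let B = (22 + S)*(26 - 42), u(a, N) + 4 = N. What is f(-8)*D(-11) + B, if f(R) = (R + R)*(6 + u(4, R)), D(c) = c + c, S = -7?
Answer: -2352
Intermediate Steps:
u(a, N) = -4 + N
D(c) = 2*c
f(R) = 2*R*(2 + R) (f(R) = (R + R)*(6 + (-4 + R)) = (2*R)*(2 + R) = 2*R*(2 + R))
B = -240 (B = (22 - 7)*(26 - 42) = 15*(-16) = -240)
f(-8)*D(-11) + B = (2*(-8)*(2 - 8))*(2*(-11)) - 240 = (2*(-8)*(-6))*(-22) - 240 = 96*(-22) - 240 = -2112 - 240 = -2352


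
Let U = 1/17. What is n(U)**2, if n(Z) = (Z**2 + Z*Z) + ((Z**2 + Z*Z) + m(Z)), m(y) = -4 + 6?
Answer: 338724/83521 ≈ 4.0556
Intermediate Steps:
m(y) = 2
U = 1/17 ≈ 0.058824
n(Z) = 2 + 4*Z**2 (n(Z) = (Z**2 + Z*Z) + ((Z**2 + Z*Z) + 2) = (Z**2 + Z**2) + ((Z**2 + Z**2) + 2) = 2*Z**2 + (2*Z**2 + 2) = 2*Z**2 + (2 + 2*Z**2) = 2 + 4*Z**2)
n(U)**2 = (2 + 4*(1/17)**2)**2 = (2 + 4*(1/289))**2 = (2 + 4/289)**2 = (582/289)**2 = 338724/83521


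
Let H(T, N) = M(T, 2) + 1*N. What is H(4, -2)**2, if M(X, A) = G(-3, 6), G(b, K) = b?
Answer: 25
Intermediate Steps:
M(X, A) = -3
H(T, N) = -3 + N (H(T, N) = -3 + 1*N = -3 + N)
H(4, -2)**2 = (-3 - 2)**2 = (-5)**2 = 25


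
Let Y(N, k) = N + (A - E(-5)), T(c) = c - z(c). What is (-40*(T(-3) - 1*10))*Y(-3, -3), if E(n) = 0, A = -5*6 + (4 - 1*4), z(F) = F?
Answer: -13200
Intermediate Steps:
A = -30 (A = -30 + (4 - 4) = -30 + 0 = -30)
T(c) = 0 (T(c) = c - c = 0)
Y(N, k) = -30 + N (Y(N, k) = N + (-30 - 1*0) = N + (-30 + 0) = N - 30 = -30 + N)
(-40*(T(-3) - 1*10))*Y(-3, -3) = (-40*(0 - 1*10))*(-30 - 3) = -40*(0 - 10)*(-33) = -40*(-10)*(-33) = 400*(-33) = -13200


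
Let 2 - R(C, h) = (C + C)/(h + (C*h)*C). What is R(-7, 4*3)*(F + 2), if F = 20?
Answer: 6677/150 ≈ 44.513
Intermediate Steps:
R(C, h) = 2 - 2*C/(h + h*C²) (R(C, h) = 2 - (C + C)/(h + (C*h)*C) = 2 - 2*C/(h + h*C²))
R(-7, 4*3)*(F + 2) = (2*(4*3 - 1*(-7) + (4*3)*(-7)²)/(((4*3))*(1 + (-7)²)))*(20 + 2) = (2*(12 + 7 + 12*49)/(12*(1 + 49)))*22 = (2*(1/12)*(12 + 7 + 588)/50)*22 = (2*(1/12)*(1/50)*607)*22 = (607/300)*22 = 6677/150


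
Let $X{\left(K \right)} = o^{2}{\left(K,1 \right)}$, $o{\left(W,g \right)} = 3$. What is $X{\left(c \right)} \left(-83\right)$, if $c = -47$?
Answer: $-747$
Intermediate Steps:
$X{\left(K \right)} = 9$ ($X{\left(K \right)} = 3^{2} = 9$)
$X{\left(c \right)} \left(-83\right) = 9 \left(-83\right) = -747$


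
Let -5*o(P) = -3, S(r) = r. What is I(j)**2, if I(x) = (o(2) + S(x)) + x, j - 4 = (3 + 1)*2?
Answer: 15129/25 ≈ 605.16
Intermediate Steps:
j = 12 (j = 4 + (3 + 1)*2 = 4 + 4*2 = 4 + 8 = 12)
o(P) = 3/5 (o(P) = -1/5*(-3) = 3/5)
I(x) = 3/5 + 2*x (I(x) = (3/5 + x) + x = 3/5 + 2*x)
I(j)**2 = (3/5 + 2*12)**2 = (3/5 + 24)**2 = (123/5)**2 = 15129/25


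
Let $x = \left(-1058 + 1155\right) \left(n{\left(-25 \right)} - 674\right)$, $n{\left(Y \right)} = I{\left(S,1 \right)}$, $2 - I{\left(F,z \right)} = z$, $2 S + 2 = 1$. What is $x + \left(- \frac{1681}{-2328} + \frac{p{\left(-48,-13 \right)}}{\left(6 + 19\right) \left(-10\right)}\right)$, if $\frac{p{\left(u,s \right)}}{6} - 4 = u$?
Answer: $- \frac{18996253579}{291000} \approx -65279.0$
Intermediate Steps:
$S = - \frac{1}{2}$ ($S = -1 + \frac{1}{2} \cdot 1 = -1 + \frac{1}{2} = - \frac{1}{2} \approx -0.5$)
$I{\left(F,z \right)} = 2 - z$
$n{\left(Y \right)} = 1$ ($n{\left(Y \right)} = 2 - 1 = 1$)
$p{\left(u,s \right)} = 24 + 6 u$
$x = -65281$ ($x = \left(-1058 + 1155\right) \left(1 - 674\right) = 97 \left(-673\right) = -65281$)
$x + \left(- \frac{1681}{-2328} + \frac{p{\left(-48,-13 \right)}}{\left(6 + 19\right) \left(-10\right)}\right) = -65281 - \left(- \frac{1681}{2328} - \frac{24 + 6 \left(-48\right)}{\left(6 + 19\right) \left(-10\right)}\right) = -65281 - \left(- \frac{1681}{2328} - \frac{24 - 288}{25 \left(-10\right)}\right) = -65281 - \left(- \frac{1681}{2328} + \frac{264}{-250}\right) = -65281 + \left(\frac{1681}{2328} - - \frac{132}{125}\right) = -65281 + \left(\frac{1681}{2328} + \frac{132}{125}\right) = -65281 + \frac{517421}{291000} = - \frac{18996253579}{291000}$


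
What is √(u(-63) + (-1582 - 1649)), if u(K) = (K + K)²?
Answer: 3*√1405 ≈ 112.45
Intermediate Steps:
u(K) = 4*K² (u(K) = (2*K)² = 4*K²)
√(u(-63) + (-1582 - 1649)) = √(4*(-63)² + (-1582 - 1649)) = √(4*3969 - 3231) = √(15876 - 3231) = √12645 = 3*√1405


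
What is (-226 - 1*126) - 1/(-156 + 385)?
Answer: -80609/229 ≈ -352.00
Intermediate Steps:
(-226 - 1*126) - 1/(-156 + 385) = (-226 - 126) - 1/229 = -352 - 1*1/229 = -352 - 1/229 = -80609/229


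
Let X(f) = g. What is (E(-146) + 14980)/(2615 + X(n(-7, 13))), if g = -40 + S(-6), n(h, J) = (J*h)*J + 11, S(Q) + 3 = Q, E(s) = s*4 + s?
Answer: 7125/1283 ≈ 5.5534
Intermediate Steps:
E(s) = 5*s (E(s) = 4*s + s = 5*s)
S(Q) = -3 + Q
n(h, J) = 11 + h*J² (n(h, J) = h*J² + 11 = 11 + h*J²)
g = -49 (g = -40 + (-3 - 6) = -40 - 9 = -49)
X(f) = -49
(E(-146) + 14980)/(2615 + X(n(-7, 13))) = (5*(-146) + 14980)/(2615 - 49) = (-730 + 14980)/2566 = 14250*(1/2566) = 7125/1283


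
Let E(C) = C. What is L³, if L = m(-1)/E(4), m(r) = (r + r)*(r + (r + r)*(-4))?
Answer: -343/8 ≈ -42.875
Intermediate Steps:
m(r) = -14*r² (m(r) = (2*r)*(r + (2*r)*(-4)) = (2*r)*(r - 8*r) = (2*r)*(-7*r) = -14*r²)
L = -7/2 (L = -14*(-1)²/4 = -14*1*(¼) = -14*¼ = -7/2 ≈ -3.5000)
L³ = (-7/2)³ = -343/8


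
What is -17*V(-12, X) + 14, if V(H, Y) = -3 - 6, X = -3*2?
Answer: 167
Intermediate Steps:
X = -6
V(H, Y) = -9
-17*V(-12, X) + 14 = -17*(-9) + 14 = 153 + 14 = 167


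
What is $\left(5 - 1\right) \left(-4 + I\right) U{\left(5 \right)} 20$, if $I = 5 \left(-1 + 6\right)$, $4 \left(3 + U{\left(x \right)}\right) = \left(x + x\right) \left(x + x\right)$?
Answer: $36960$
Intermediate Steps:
$U{\left(x \right)} = -3 + x^{2}$ ($U{\left(x \right)} = -3 + \frac{\left(x + x\right) \left(x + x\right)}{4} = -3 + \frac{2 x 2 x}{4} = -3 + \frac{4 x^{2}}{4} = -3 + x^{2}$)
$I = 25$ ($I = 5 \cdot 5 = 25$)
$\left(5 - 1\right) \left(-4 + I\right) U{\left(5 \right)} 20 = \left(5 - 1\right) \left(-4 + 25\right) \left(-3 + 5^{2}\right) 20 = \left(5 - 1\right) 21 \left(-3 + 25\right) 20 = 4 \cdot 21 \cdot 22 \cdot 20 = 84 \cdot 22 \cdot 20 = 1848 \cdot 20 = 36960$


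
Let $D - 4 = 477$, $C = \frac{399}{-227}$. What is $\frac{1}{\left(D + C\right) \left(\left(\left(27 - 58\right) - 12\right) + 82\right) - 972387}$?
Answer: $- \frac{227}{216489117} \approx -1.0486 \cdot 10^{-6}$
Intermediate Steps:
$C = - \frac{399}{227}$ ($C = 399 \left(- \frac{1}{227}\right) = - \frac{399}{227} \approx -1.7577$)
$D = 481$ ($D = 4 + 477 = 481$)
$\frac{1}{\left(D + C\right) \left(\left(\left(27 - 58\right) - 12\right) + 82\right) - 972387} = \frac{1}{\left(481 - \frac{399}{227}\right) \left(\left(\left(27 - 58\right) - 12\right) + 82\right) - 972387} = \frac{1}{\frac{108788 \left(\left(-31 - 12\right) + 82\right)}{227} - 972387} = \frac{1}{\frac{108788 \left(-43 + 82\right)}{227} - 972387} = \frac{1}{\frac{108788}{227} \cdot 39 - 972387} = \frac{1}{\frac{4242732}{227} - 972387} = \frac{1}{- \frac{216489117}{227}} = - \frac{227}{216489117}$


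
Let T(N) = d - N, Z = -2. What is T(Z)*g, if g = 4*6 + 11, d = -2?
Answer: 0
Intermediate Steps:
T(N) = -2 - N
g = 35 (g = 24 + 11 = 35)
T(Z)*g = (-2 - 1*(-2))*35 = (-2 + 2)*35 = 0*35 = 0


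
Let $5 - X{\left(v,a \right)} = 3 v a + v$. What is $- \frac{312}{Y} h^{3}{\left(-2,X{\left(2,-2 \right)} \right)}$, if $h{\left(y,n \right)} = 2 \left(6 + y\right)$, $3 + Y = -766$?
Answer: $\frac{159744}{769} \approx 207.73$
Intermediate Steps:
$Y = -769$ ($Y = -3 - 766 = -769$)
$X{\left(v,a \right)} = 5 - v - 3 a v$ ($X{\left(v,a \right)} = 5 - \left(3 v a + v\right) = 5 - \left(3 a v + v\right) = 5 - \left(v + 3 a v\right) = 5 - v - 3 a v$)
$h{\left(y,n \right)} = 12 + 2 y$
$- \frac{312}{Y} h^{3}{\left(-2,X{\left(2,-2 \right)} \right)} = - \frac{312}{-769} \left(12 + 2 \left(-2\right)\right)^{3} = \left(-312\right) \left(- \frac{1}{769}\right) \left(12 - 4\right)^{3} = \frac{312 \cdot 8^{3}}{769} = \frac{312}{769} \cdot 512 = \frac{159744}{769}$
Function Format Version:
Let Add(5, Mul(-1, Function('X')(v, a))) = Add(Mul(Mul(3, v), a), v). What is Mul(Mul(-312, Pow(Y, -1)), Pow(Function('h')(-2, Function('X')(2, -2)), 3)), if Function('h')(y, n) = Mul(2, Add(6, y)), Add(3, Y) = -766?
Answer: Rational(159744, 769) ≈ 207.73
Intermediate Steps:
Y = -769 (Y = Add(-3, -766) = -769)
Function('X')(v, a) = Add(5, Mul(-1, v), Mul(-3, a, v)) (Function('X')(v, a) = Add(5, Mul(-1, Add(Mul(Mul(3, v), a), v))) = Add(5, Mul(-1, Add(Mul(3, a, v), v))) = Add(5, Mul(-1, Add(v, Mul(3, a, v)))) = Add(5, Add(Mul(-1, v), Mul(-3, a, v))) = Add(5, Mul(-1, v), Mul(-3, a, v)))
Function('h')(y, n) = Add(12, Mul(2, y))
Mul(Mul(-312, Pow(Y, -1)), Pow(Function('h')(-2, Function('X')(2, -2)), 3)) = Mul(Mul(-312, Pow(-769, -1)), Pow(Add(12, Mul(2, -2)), 3)) = Mul(Mul(-312, Rational(-1, 769)), Pow(Add(12, -4), 3)) = Mul(Rational(312, 769), Pow(8, 3)) = Mul(Rational(312, 769), 512) = Rational(159744, 769)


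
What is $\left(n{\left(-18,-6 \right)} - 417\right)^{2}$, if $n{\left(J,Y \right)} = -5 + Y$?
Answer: $183184$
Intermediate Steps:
$\left(n{\left(-18,-6 \right)} - 417\right)^{2} = \left(\left(-5 - 6\right) - 417\right)^{2} = \left(-11 - 417\right)^{2} = \left(-428\right)^{2} = 183184$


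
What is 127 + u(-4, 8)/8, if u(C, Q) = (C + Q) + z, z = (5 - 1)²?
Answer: 259/2 ≈ 129.50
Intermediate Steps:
z = 16 (z = 4² = 16)
u(C, Q) = 16 + C + Q (u(C, Q) = (C + Q) + 16 = 16 + C + Q)
127 + u(-4, 8)/8 = 127 + (16 - 4 + 8)/8 = 127 + (⅛)*20 = 127 + 5/2 = 259/2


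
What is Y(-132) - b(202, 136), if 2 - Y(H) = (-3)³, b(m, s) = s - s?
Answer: 29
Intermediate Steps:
b(m, s) = 0
Y(H) = 29 (Y(H) = 2 - 1*(-3)³ = 2 - 1*(-27) = 2 + 27 = 29)
Y(-132) - b(202, 136) = 29 - 1*0 = 29 + 0 = 29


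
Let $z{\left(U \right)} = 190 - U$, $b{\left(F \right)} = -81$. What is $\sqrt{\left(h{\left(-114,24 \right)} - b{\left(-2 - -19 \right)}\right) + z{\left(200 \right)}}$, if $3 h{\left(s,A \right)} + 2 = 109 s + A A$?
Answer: $\frac{i \sqrt{34917}}{3} \approx 62.287 i$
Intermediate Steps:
$h{\left(s,A \right)} = - \frac{2}{3} + \frac{A^{2}}{3} + \frac{109 s}{3}$ ($h{\left(s,A \right)} = - \frac{2}{3} + \frac{109 s + A A}{3} = - \frac{2}{3} + \frac{109 s + A^{2}}{3} = - \frac{2}{3} + \frac{A^{2} + 109 s}{3} = - \frac{2}{3} + \left(\frac{A^{2}}{3} + \frac{109 s}{3}\right) = - \frac{2}{3} + \frac{A^{2}}{3} + \frac{109 s}{3}$)
$\sqrt{\left(h{\left(-114,24 \right)} - b{\left(-2 - -19 \right)}\right) + z{\left(200 \right)}} = \sqrt{\left(\left(- \frac{2}{3} + \frac{24^{2}}{3} + \frac{109}{3} \left(-114\right)\right) - -81\right) + \left(190 - 200\right)} = \sqrt{\left(\left(- \frac{2}{3} + \frac{1}{3} \cdot 576 - 4142\right) + 81\right) + \left(190 - 200\right)} = \sqrt{\left(\left(- \frac{2}{3} + 192 - 4142\right) + 81\right) - 10} = \sqrt{\left(- \frac{11852}{3} + 81\right) - 10} = \sqrt{- \frac{11609}{3} - 10} = \sqrt{- \frac{11639}{3}} = \frac{i \sqrt{34917}}{3}$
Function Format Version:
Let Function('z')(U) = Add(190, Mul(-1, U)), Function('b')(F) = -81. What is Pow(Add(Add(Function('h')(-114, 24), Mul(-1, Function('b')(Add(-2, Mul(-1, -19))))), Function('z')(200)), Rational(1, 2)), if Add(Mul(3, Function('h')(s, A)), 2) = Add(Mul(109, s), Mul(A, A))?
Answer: Mul(Rational(1, 3), I, Pow(34917, Rational(1, 2))) ≈ Mul(62.287, I)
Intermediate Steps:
Function('h')(s, A) = Add(Rational(-2, 3), Mul(Rational(1, 3), Pow(A, 2)), Mul(Rational(109, 3), s)) (Function('h')(s, A) = Add(Rational(-2, 3), Mul(Rational(1, 3), Add(Mul(109, s), Mul(A, A)))) = Add(Rational(-2, 3), Mul(Rational(1, 3), Add(Mul(109, s), Pow(A, 2)))) = Add(Rational(-2, 3), Mul(Rational(1, 3), Add(Pow(A, 2), Mul(109, s)))) = Add(Rational(-2, 3), Add(Mul(Rational(1, 3), Pow(A, 2)), Mul(Rational(109, 3), s))) = Add(Rational(-2, 3), Mul(Rational(1, 3), Pow(A, 2)), Mul(Rational(109, 3), s)))
Pow(Add(Add(Function('h')(-114, 24), Mul(-1, Function('b')(Add(-2, Mul(-1, -19))))), Function('z')(200)), Rational(1, 2)) = Pow(Add(Add(Add(Rational(-2, 3), Mul(Rational(1, 3), Pow(24, 2)), Mul(Rational(109, 3), -114)), Mul(-1, -81)), Add(190, Mul(-1, 200))), Rational(1, 2)) = Pow(Add(Add(Add(Rational(-2, 3), Mul(Rational(1, 3), 576), -4142), 81), Add(190, -200)), Rational(1, 2)) = Pow(Add(Add(Add(Rational(-2, 3), 192, -4142), 81), -10), Rational(1, 2)) = Pow(Add(Add(Rational(-11852, 3), 81), -10), Rational(1, 2)) = Pow(Add(Rational(-11609, 3), -10), Rational(1, 2)) = Pow(Rational(-11639, 3), Rational(1, 2)) = Mul(Rational(1, 3), I, Pow(34917, Rational(1, 2)))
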